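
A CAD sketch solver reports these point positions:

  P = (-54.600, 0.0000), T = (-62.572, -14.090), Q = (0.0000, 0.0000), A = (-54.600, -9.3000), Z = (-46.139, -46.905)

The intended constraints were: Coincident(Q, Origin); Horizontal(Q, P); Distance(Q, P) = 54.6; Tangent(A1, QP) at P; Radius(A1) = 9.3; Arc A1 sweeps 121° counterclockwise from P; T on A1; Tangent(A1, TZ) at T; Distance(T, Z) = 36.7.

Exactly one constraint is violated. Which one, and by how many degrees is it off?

Tangent(A1, TZ) at T — off by 4.40°.

Q = (0.00, 0.00) ✓; Q.y = 0.00, P.y = 0.00 ✓; |QP| = 54.60 ✓; ∠(AP, PQ) = 90.00° ✓; |AP| = 9.300 ✓; bearing(A→T) − bearing(A→P) = 121.0° ✓; |AT| = 9.300 ✓; ∠(AT, TZ) = 94.40° ✗; |TZ| = 36.70 ✓.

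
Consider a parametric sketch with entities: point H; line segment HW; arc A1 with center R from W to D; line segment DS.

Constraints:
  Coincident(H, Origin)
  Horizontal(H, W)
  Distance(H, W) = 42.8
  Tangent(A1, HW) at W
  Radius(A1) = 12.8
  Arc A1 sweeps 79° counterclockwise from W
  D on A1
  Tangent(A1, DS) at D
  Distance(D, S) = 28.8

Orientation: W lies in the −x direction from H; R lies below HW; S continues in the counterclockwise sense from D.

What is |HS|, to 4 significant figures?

72.08

H is at the origin; HW is horizontal with |HW| = 42.8 and W on the −x side, so W = (-42.80, 0.000). Since A1 is tangent to HW there, RW ⟂ HW, so R = W + (0, -12.8) = (-42.80, -12.80). On A1, W sits at bearing 90° from R; a 79° counterclockwise sweep puts D at bearing 169°, so D = R + 12.8·(cos 169°, sin 169°) = (-55.36, -10.36). Since A1 is tangent to DS there, RD ⟂ DS, so DS runs along (−sin 169°, cos 169°); with |DS| = 28.8, S = (-60.86, -38.63). Then |HS| = |S − H| = 72.08.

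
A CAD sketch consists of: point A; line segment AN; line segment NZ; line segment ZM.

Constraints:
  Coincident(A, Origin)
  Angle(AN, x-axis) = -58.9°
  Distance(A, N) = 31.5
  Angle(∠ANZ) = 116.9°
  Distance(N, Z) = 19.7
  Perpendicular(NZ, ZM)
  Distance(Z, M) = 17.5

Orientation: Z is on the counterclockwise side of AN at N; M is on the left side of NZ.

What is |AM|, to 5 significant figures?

35.565

A is at the origin; AN runs at -58.9° with length 31.5, so N = 31.5·(cos -58.9°, sin -58.9°) = (16.271, -26.972). ∠ANZ = 116.9°, so NZ runs at -58.9° + (180° − 116.9°) = 4.2000° from the x-axis; with |NZ| = 19.7, Z = N + 19.7·(cos 4.2000°, sin 4.2000°) = (35.918, -25.530). NZ is perpendicular to ZM; with |ZM| = 17.5 on the left of NZ, M = Z + 17.5·(-0.073238, 0.99731) = (34.636, -8.0766). Then |AM| = |M − A| = 35.565.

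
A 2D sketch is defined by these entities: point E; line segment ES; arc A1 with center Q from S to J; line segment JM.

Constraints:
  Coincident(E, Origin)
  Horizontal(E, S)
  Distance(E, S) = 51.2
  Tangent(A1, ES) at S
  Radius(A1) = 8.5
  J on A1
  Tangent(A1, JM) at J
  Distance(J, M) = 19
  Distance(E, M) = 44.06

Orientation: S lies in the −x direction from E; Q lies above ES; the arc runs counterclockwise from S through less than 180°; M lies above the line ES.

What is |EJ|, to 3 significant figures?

43.5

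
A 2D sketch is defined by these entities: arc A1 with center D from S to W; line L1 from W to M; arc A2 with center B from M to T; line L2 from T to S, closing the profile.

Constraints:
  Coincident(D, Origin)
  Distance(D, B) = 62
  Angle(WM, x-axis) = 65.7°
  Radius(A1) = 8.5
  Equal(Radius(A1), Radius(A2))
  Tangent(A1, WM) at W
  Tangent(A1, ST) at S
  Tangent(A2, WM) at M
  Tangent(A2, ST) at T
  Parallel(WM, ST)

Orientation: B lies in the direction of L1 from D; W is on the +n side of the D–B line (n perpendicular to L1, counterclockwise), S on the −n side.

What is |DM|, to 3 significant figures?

62.6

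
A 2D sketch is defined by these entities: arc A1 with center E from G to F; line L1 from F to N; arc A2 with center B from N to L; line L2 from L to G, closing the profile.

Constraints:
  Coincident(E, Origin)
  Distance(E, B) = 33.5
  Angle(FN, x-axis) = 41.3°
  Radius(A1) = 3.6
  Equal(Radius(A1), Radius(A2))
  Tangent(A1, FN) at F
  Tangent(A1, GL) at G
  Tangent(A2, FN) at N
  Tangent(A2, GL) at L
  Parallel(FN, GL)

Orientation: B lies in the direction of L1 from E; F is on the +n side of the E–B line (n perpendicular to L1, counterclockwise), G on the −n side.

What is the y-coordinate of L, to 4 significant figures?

19.41

The slot axis is L1's direction at 41.3°, so u = (cos 41.3°, sin 41.3°) = (0.7513, 0.6600) and n = (−sin 41.3°, cos 41.3°) = (-0.6600, 0.7513). E is at the origin and B lies 33.5 along u from E, so B = 33.5·u = (25.17, 22.11). Tangency of A1 to both parallel lines with radius 3.6 puts F and G at E ± 3.6·n: F = (-2.376, 2.705), G = (2.376, -2.705). Equal radii place N and L the same way about B: N = B + 3.6·n = (22.79, 24.81), L = B − 3.6·n = (27.54, 19.41). So L.y = 19.41.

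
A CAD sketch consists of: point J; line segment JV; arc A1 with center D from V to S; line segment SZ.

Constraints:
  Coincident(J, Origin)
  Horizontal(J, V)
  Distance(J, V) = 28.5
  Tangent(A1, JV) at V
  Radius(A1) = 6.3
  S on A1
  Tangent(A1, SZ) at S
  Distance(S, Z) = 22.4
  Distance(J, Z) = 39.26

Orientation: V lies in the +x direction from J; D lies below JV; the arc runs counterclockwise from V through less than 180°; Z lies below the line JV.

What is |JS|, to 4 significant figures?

23.46

Checks: |DS| = 6.300 ✓; ∠(DS, SZ) = 90.00° ✓; |SZ| = 22.40 ✓; |JZ| = 39.26 ✓.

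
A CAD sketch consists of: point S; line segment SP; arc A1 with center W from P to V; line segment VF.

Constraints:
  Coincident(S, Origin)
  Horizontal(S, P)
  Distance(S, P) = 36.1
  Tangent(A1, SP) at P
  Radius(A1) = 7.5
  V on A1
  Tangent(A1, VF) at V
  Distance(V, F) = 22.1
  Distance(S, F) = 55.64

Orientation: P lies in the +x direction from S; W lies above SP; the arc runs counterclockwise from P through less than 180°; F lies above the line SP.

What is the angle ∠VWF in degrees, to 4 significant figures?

71.25°

Checks: |WV| = 7.500 ✓; ∠(WV, VF) = 90.00° ✓; |VF| = 22.10 ✓; |SF| = 55.64 ✓.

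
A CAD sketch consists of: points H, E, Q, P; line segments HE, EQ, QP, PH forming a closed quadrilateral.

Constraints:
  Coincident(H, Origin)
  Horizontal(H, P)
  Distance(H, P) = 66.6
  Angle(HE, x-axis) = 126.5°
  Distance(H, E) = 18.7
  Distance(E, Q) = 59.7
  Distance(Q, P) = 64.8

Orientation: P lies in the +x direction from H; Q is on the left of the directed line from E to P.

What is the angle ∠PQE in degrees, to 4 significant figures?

78.85°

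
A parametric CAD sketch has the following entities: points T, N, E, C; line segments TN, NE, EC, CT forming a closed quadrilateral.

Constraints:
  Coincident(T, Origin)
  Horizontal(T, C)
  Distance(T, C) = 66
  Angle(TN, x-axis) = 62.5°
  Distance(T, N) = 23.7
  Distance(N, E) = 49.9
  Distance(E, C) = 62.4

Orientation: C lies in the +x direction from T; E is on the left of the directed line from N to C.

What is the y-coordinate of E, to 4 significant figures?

58.40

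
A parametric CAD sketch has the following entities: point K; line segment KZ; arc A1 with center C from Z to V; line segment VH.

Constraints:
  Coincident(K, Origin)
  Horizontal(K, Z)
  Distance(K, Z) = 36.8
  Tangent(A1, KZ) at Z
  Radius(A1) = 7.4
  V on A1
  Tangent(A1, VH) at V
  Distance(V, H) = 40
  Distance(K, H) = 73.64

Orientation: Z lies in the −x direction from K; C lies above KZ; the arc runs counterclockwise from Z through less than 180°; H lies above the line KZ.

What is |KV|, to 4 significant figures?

34.57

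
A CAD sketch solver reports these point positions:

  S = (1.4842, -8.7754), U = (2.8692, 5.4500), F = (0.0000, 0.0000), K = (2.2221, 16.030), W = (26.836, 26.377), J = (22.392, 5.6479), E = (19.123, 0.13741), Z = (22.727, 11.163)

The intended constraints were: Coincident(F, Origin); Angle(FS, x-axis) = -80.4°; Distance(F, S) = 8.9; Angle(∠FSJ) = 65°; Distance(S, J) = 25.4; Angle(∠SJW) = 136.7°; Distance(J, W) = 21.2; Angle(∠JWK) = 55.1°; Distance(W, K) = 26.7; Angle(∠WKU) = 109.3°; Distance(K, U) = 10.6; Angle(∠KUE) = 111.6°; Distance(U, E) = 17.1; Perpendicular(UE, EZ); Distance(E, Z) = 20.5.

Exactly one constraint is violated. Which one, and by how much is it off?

Distance(E, Z) = 20.5 — off by 8.90.

F = (0.00, 0.00) ✓; FS at -80.40° ✓; |FS| = 8.900 ✓; ∠FSJ = 65.00° ✓; |SJ| = 25.40 ✓; ∠SJW = 136.7° ✓; |JW| = 21.20 ✓; ∠JWK = 55.10° ✓; |WK| = 26.70 ✓; ∠WKU = 109.3° ✓; |KU| = 10.60 ✓; ∠KUE = 111.6° ✓; |UE| = 17.10 ✓; ∠(UE, EZ) = 90.00° ✓; |EZ| = 11.60 ✗.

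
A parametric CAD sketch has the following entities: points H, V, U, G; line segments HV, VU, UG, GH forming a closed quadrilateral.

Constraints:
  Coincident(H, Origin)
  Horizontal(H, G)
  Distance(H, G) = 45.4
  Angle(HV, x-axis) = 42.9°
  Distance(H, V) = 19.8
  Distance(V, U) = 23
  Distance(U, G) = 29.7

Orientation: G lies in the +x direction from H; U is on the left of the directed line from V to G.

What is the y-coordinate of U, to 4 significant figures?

27.03

H is at the origin; HG is horizontal with |HG| = 45.4 and G in +x, so G = (45.4, 0). HV runs at 42.9° with |HV| = 19.8, so V = (14.50, 13.48). U is determined by |VU| = 23.0 and |UG| = 29.7 together: it lies at the intersection of circle(V, 23.0) and circle(G, 29.7). With |VG| = 33.71, the foot of the radical line on VG is 11.62 from V and the perpendicular offset is √(23.0² − 11.62²) = 19.85. Taking the left-of-VG solution: U = (33.09, 27.03).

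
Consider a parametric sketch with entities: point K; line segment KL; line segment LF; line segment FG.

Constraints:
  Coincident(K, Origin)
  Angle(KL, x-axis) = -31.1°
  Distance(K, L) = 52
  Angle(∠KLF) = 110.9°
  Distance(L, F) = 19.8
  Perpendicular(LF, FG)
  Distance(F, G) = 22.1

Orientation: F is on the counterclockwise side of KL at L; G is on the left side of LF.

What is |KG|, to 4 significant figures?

46.60

∠KLF = 110.9°, so LF runs at -31.1° + (180° − 110.9°) = 38.00° from the x-axis; with |LF| = 19.8, F = L + 19.8·(cos 38.00°, sin 38.00°) = (60.13, -14.67). LF is perpendicular to FG; with |FG| = 22.1 on the left of LF, G = F + 22.1·(-0.6157, 0.7880) = (46.52, 2.745). Then |KG| = |G − K| = 46.60.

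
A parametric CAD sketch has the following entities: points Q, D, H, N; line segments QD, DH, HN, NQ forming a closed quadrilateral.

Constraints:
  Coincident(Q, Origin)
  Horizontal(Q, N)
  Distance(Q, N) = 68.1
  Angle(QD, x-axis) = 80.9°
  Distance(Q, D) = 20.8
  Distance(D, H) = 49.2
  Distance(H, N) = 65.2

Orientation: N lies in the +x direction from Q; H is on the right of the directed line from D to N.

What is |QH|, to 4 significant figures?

29.79

Q is at the origin; QN is horizontal with |QN| = 68.1 and N in +x, so N = (68.1, 0). QD runs at 80.9° with |QD| = 20.8, so D = (3.290, 20.54). H is determined by |DH| = 49.2 and |HN| = 65.2 together: it lies at the intersection of circle(D, 49.2) and circle(N, 65.2). With |DN| = 67.99, the foot of the radical line on DN is 20.53 from D and the perpendicular offset is √(49.2² − 20.53²) = 44.71. Taking the right-of-DN solution: H = (9.355, -28.29).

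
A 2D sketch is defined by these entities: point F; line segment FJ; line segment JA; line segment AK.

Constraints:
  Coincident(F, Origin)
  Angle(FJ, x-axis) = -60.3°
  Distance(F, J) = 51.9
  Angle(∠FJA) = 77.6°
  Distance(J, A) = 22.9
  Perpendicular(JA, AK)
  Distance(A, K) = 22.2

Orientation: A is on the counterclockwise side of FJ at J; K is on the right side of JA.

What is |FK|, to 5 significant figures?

73.831

F is at the origin; FJ runs at -60.3° with length 51.9, so J = 51.9·(cos -60.3°, sin -60.3°) = (25.714, -45.082). ∠FJA = 77.6°, so JA runs at -60.3° + (180° − 77.6°) = 42.100° from the x-axis; with |JA| = 22.9, A = J + 22.9·(cos 42.100°, sin 42.100°) = (42.706, -29.729). JA ⟂ AK; with |AK| = 22.2 on the right of JA, K = A + 22.2·(0.67043, -0.74198) = (57.589, -46.201). Then |FK| = |K − F| = 73.831.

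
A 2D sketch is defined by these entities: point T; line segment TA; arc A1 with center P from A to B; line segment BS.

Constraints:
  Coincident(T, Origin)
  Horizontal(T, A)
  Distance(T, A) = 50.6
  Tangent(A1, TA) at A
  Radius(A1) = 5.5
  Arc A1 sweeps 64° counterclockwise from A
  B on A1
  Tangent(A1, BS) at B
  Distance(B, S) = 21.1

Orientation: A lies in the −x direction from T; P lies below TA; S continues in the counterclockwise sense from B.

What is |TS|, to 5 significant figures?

68.443

T is at the origin; T and A share the same y with |TA| = 50.6 and A on the −x side, so A = (-50.600, 0.0000). A1 meets TA tangentially, so PA is at right angles to TA, so P = A + (0, -5.5) = (-50.600, -5.5000). On A1, A sits at bearing 90° from P; a 64° counterclockwise sweep puts B at bearing 154°, so B = P + 5.5·(cos 154°, sin 154°) = (-55.543, -3.0890). A1 meets BS tangentially, so PB is at right angles to BS, so BS runs along (−sin 154°, cos 154°); with |BS| = 21.1, S = (-64.793, -22.054). Then |TS| = |S − T| = 68.443.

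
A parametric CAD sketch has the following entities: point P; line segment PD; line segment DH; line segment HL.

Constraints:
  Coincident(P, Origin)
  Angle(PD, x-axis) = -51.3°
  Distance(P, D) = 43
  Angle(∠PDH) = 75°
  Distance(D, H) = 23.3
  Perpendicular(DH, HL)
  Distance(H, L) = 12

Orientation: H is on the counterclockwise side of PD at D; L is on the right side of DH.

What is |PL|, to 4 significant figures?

54.90

P is at the origin; PD runs at -51.3° with length 43.0, so D = 43.0·(cos -51.3°, sin -51.3°) = (26.89, -33.56). ∠PDH = 75.0°, so DH runs at -51.3° + (180° − 75.0°) = 53.70° from the x-axis; with |DH| = 23.3, H = D + 23.3·(cos 53.70°, sin 53.70°) = (40.68, -14.78). DH is perpendicular to HL; with |HL| = 12.0 on the right of DH, L = H + 12.0·(0.8059, -0.5920) = (50.35, -21.88). Then |PL| = |L − P| = 54.90.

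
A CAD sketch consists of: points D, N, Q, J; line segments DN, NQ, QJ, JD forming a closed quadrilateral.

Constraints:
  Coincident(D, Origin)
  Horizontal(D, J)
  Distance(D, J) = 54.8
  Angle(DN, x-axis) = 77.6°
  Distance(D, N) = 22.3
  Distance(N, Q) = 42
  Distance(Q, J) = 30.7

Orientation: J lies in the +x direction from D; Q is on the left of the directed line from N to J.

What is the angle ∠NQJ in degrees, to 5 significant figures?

95.988°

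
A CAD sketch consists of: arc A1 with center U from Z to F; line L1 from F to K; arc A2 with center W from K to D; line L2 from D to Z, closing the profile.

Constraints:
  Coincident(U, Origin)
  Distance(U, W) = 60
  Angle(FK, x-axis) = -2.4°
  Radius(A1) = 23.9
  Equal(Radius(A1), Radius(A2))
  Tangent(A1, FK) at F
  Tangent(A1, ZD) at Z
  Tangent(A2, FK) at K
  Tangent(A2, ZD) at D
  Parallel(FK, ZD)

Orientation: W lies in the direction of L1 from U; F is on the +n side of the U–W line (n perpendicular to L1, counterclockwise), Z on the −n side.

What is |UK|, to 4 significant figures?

64.58

The slot axis is L1's direction at -2.4°, so u = (cos -2.4°, sin -2.4°) = (0.9991, -0.04188) and n = (−sin -2.4°, cos -2.4°) = (0.04188, 0.9991). U is at the origin and W lies 60.0 along u from U, so W = 60.0·u = (59.95, -2.513). Tangency of A1 to both parallel lines with radius 23.9 puts F and Z at U ± 23.9·n: F = (1.001, 23.88), Z = (-1.001, -23.88). Equal radii place K and D the same way about W: K = W + 23.9·n = (60.95, 21.37), D = W − 23.9·n = (58.95, -26.39). Then |UK| = |K − U| = 64.58.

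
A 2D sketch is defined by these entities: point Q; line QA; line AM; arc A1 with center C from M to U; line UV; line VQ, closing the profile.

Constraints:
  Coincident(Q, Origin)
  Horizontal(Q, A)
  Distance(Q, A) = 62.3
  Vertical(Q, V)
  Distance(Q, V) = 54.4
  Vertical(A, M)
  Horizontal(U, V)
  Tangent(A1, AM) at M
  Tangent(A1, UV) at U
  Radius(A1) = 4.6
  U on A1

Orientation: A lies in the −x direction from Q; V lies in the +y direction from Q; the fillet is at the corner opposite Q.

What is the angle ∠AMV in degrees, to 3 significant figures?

94.2°

Q is at the origin; Q and A share the same y with |QA| = 62.3 and A on the −x side, so A = (-62.3, 0.00). QV is vertical with |QV| = 54.4 and V on the +y side, so V = (0.00, 54.4). The virtual corner opposite Q is at (-62.3, 54.4). The tangent condition forces CM to be normal to AM and tangency of A1 to UV means the radius CU is perpendicular to UV, with radius 4.6, so the center C sits 4.6 in from both sides at C = (-57.7, 49.8). That places the tangent points at M = (-62.3, 49.8) on AM and U = (-57.7, 54.4) on UV. Then cos ∠AMV = MA·MV / (|MA||MV|), giving 94.2°.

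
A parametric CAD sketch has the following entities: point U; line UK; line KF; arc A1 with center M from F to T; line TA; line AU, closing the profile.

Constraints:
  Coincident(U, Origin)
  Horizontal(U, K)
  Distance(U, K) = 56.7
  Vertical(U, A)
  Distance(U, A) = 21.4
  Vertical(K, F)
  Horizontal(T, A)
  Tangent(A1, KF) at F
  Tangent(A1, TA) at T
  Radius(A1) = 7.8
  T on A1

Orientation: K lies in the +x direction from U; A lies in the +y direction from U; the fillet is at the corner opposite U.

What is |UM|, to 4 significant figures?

50.76

U is at the origin; UK is horizontal with |UK| = 56.7 and K on the +x side, so K = (56.70, 0.000). U and A share the same x with |UA| = 21.4 and A on the +y side, so A = (0.000, 21.40). The virtual corner opposite U is at (56.70, 21.40). The tangent condition forces MF to be normal to KF and tangency of A1 to TA means the radius MT is perpendicular to TA, with radius 7.8, so the center M sits 7.8 in from both sides at M = (48.90, 13.60). Then |UM| = |M − U| = 50.76.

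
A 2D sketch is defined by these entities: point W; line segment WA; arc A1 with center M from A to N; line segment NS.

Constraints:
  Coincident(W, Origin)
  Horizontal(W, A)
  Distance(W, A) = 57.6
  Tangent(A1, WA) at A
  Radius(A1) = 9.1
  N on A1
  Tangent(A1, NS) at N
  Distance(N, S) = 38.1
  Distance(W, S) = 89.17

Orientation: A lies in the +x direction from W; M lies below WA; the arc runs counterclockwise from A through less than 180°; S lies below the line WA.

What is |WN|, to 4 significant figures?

53.58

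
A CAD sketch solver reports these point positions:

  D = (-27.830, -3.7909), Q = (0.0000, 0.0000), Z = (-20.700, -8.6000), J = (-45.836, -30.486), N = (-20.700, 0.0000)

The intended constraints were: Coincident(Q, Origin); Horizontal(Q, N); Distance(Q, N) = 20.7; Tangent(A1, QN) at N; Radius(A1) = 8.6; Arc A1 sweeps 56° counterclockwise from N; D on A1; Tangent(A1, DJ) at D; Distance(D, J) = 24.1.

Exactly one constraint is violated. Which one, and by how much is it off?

Distance(D, J) = 24.1 — off by 8.10.

Q = (0.00, 0.00) ✓; Q.y = 0.00, N.y = 0.00 ✓; |QN| = 20.70 ✓; ∠(ZN, NQ) = 90.00° ✓; |ZN| = 8.600 ✓; bearing(Z→D) − bearing(Z→N) = 56.00° ✓; |ZD| = 8.600 ✓; ∠(ZD, DJ) = 90.00° ✓; |DJ| = 32.20 ✗.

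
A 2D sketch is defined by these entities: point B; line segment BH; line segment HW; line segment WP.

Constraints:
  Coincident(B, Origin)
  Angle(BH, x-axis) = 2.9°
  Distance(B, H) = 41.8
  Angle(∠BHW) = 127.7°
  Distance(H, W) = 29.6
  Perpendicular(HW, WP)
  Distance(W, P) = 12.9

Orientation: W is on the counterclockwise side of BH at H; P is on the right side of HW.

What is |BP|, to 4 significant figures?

71.81

∠BHW = 127.7°, so HW runs at 2.9° + (180° − 127.7°) = 55.20° from the x-axis; with |HW| = 29.6, W = H + 29.6·(cos 55.20°, sin 55.20°) = (58.64, 26.42). HW ⟂ WP; with |WP| = 12.9 on the right of HW, P = W + 12.9·(0.8211, -0.5707) = (69.23, 19.06). Then |BP| = |P − B| = 71.81.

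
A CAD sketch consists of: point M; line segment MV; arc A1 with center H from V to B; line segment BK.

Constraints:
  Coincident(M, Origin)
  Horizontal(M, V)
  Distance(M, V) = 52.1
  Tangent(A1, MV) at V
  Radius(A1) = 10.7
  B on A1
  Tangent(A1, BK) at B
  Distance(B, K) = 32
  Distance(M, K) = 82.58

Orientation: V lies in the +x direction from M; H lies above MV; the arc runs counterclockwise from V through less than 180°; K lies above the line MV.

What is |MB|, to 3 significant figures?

62.3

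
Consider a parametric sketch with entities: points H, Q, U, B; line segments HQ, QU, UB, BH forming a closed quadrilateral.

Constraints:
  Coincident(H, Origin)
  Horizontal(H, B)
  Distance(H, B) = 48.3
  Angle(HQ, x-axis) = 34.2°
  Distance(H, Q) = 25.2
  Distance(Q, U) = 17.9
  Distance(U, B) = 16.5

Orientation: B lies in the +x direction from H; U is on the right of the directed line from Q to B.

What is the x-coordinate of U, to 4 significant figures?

31.80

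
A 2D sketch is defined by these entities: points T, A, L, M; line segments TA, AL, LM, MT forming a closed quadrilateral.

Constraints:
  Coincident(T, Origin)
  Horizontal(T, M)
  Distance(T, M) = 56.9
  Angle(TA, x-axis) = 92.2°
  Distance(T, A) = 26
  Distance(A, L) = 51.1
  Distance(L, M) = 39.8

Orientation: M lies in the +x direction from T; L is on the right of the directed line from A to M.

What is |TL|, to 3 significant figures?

29.6

T is at the origin; T and M share the same y with |TM| = 56.9 and M in +x, so M = (56.9, 0). TA runs at 92.2° with |TA| = 26.0, so A = (-0.998, 26.0). L is determined by |AL| = 51.1 and |LM| = 39.8 together: it lies at the intersection of circle(A, 51.1) and circle(M, 39.8). With |AM| = 63.5, the foot of the radical line on AM is 39.8 from A and the perpendicular offset is √(51.1² − 39.8²) = 32.0. Taking the right-of-AM solution: L = (22.2, -19.5).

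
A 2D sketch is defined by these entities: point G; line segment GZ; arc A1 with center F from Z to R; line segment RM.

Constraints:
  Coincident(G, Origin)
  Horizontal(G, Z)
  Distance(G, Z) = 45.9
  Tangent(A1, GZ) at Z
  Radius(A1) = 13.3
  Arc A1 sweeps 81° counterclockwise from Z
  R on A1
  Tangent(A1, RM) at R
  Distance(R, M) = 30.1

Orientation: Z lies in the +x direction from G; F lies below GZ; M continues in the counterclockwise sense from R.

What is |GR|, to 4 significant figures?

34.63

G is at the origin; G and Z share the same y with |GZ| = 45.9 and Z on the +x side, so Z = (45.90, 0.000). Tangency of A1 to GZ means the radius FZ is perpendicular to GZ, so F = Z + (0, -13.3) = (45.90, -13.30). On A1, Z sits at bearing 90° from F; an 81° counterclockwise sweep puts R at bearing 171°, so R = F + 13.3·(cos 171°, sin 171°) = (32.76, -11.22). Then |GR| = |R − G| = 34.63.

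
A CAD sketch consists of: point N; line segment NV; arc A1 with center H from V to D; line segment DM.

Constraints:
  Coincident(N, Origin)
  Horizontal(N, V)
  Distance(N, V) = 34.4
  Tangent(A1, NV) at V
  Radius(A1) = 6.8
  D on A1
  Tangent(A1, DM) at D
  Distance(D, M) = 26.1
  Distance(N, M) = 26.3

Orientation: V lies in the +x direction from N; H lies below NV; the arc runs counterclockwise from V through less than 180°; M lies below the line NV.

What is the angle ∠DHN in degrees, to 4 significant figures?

27.38°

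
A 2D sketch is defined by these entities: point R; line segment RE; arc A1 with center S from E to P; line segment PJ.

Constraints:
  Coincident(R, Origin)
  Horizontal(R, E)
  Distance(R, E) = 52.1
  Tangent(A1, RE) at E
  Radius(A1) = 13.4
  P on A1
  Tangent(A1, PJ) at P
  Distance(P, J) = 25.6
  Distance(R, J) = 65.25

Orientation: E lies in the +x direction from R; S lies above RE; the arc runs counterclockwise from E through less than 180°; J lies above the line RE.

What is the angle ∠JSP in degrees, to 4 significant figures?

62.37°

Checks: |SP| = 13.40 ✓; ∠(SP, PJ) = 90.00° ✓; |PJ| = 25.60 ✓; |RJ| = 65.25 ✓.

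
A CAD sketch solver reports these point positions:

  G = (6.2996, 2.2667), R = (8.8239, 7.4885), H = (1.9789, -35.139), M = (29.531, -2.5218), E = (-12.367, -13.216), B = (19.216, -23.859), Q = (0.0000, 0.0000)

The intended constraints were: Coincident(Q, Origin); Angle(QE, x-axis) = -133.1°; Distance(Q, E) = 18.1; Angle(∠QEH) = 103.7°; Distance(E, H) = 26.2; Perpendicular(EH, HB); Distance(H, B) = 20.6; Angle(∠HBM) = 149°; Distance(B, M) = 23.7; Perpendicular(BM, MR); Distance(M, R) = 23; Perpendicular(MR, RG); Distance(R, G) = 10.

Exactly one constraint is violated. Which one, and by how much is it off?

Distance(R, G) = 10 — off by 4.20.

Q = (0.00, 0.00) ✓; QE at -133.1° ✓; |QE| = 18.10 ✓; ∠QEH = 103.7° ✓; |EH| = 26.20 ✓; ∠(EH, HB) = 90.00° ✓; |HB| = 20.60 ✓; ∠HBM = 149.0° ✓; |BM| = 23.70 ✓; ∠(BM, MR) = 90.00° ✓; |MR| = 23.00 ✓; ∠(MR, RG) = 90.00° ✓; |RG| = 5.800 ✗.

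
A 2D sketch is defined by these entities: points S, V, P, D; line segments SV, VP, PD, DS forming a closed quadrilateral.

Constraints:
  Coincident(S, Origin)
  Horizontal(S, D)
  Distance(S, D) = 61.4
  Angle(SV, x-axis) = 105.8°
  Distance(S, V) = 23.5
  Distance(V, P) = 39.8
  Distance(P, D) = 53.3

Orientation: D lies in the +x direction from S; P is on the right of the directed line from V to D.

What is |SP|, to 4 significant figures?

16.90

S is at the origin; S and D share the same y with |SD| = 61.4 and D in +x, so D = (61.4, 0). SV runs at 105.8° with |SV| = 23.5, so V = (-6.399, 22.61). P is determined by |VP| = 39.8 and |PD| = 53.3 together: it lies at the intersection of circle(V, 39.8) and circle(D, 53.3). With |VD| = 71.47, the foot of the radical line on VD is 26.94 from V and the perpendicular offset is √(39.8² − 26.94²) = 29.29. Taking the right-of-VD solution: P = (9.891, -13.70).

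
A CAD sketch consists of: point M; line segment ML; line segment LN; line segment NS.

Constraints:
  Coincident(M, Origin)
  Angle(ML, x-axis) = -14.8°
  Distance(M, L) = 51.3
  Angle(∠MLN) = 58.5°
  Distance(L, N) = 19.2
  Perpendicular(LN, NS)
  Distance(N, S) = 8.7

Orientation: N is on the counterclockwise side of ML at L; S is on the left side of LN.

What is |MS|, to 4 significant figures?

35.86

M is at the origin; ML runs at -14.8° with length 51.3, so L = 51.3·(cos -14.8°, sin -14.8°) = (49.60, -13.10). ∠MLN = 58.5°, so LN runs at -14.8° + (180° − 58.5°) = 106.7° from the x-axis; with |LN| = 19.2, N = L + 19.2·(cos 106.7°, sin 106.7°) = (44.08, 5.286). LN ⟂ NS; with |NS| = 8.7 on the left of LN, S = N + 8.7·(-0.9578, -0.2874) = (35.75, 2.786). Then |MS| = |S − M| = 35.86.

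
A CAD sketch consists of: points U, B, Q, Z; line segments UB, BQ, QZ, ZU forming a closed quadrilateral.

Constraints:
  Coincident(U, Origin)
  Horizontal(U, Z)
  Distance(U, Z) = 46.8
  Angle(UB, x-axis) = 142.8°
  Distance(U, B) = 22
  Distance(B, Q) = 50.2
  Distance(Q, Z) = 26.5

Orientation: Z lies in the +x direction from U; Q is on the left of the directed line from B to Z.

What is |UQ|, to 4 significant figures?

38.74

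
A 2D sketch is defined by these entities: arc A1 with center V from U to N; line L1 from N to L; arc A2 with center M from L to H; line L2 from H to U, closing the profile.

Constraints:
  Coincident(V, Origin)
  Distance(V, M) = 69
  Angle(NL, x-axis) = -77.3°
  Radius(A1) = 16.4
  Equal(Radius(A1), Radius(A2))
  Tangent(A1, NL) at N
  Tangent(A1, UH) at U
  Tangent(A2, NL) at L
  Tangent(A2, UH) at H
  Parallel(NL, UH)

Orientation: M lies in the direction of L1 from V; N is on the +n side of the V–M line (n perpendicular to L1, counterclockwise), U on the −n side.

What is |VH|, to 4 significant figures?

70.92

The slot axis is L1's direction at -77.3°, so u = (cos -77.3°, sin -77.3°) = (0.2198, -0.9755) and n = (−sin -77.3°, cos -77.3°) = (0.9755, 0.2198). V is at the origin and M lies 69.0 along u from V, so M = 69.0·u = (15.17, -67.31). Tangency of A1 to both parallel lines with radius 16.4 puts N and U at V ± 16.4·n: N = (16.00, 3.605), U = (-16.00, -3.605). Equal radii place L and H the same way about M: L = M + 16.4·n = (31.17, -63.71), H = M − 16.4·n = (-0.8294, -70.92). Then |VH| = |H − V| = 70.92.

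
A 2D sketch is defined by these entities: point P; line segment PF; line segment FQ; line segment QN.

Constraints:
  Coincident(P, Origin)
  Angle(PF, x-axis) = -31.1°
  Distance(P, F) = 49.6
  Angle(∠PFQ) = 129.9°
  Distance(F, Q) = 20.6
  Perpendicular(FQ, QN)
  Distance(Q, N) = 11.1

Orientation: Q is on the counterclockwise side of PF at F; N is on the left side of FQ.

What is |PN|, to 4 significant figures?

58.94

∠PFQ = 129.9°, so FQ runs at -31.1° + (180° − 129.9°) = 19.00° from the x-axis; with |FQ| = 20.6, Q = F + 20.6·(cos 19.00°, sin 19.00°) = (61.95, -18.91). FQ ⟂ QN; with |QN| = 11.1 on the left of FQ, N = Q + 11.1·(-0.3256, 0.9455) = (58.33, -8.418). Then |PN| = |N − P| = 58.94.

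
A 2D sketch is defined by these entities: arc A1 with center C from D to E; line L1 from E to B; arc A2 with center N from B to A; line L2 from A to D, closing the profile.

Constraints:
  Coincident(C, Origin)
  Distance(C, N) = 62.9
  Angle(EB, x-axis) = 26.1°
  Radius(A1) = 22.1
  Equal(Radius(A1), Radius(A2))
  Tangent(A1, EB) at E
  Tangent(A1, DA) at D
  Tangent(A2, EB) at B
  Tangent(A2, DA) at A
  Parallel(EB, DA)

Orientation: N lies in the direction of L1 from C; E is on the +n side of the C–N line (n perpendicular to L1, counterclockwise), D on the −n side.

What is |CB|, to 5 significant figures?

66.669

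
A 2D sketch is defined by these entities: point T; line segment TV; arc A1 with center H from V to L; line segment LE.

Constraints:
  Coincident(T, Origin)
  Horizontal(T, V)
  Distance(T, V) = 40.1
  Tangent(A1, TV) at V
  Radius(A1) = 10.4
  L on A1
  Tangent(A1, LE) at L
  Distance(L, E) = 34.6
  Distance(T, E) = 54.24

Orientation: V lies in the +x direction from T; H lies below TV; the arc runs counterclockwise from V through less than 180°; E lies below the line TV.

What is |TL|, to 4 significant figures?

31.51

T is at the origin; TV is horizontal with |TV| = 40.1 and V on the +x side, so V = (40.10, 0.000). A1 meets TV tangentially, so HV is at right angles to TV, so H = V + (0, -10.4) = (40.10, -10.40). Since HL ⟂ LE (tangency), |HE| = √(10.4² + 34.6²) = 36.13 regardless of where L sits on A1. So E lies on both circle(T, 54.24) and circle(H, 36.13); the below-TV intersection is E = (30.10, -45.12). L is the foot of the tangent from E: L = (29.70, -10.52).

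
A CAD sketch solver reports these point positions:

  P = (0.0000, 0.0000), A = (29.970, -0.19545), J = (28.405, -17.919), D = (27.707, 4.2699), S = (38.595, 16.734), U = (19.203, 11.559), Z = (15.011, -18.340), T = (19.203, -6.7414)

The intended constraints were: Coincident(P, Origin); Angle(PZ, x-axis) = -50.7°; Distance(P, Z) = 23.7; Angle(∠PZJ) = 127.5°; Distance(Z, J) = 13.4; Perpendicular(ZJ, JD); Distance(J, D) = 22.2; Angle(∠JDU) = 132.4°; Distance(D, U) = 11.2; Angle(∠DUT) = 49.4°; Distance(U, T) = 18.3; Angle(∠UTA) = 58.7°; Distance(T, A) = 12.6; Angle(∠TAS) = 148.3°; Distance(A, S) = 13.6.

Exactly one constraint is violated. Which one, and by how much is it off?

Distance(A, S) = 13.6 — off by 5.40.

P = (0.00, 0.00) ✓; PZ at -50.70° ✓; |PZ| = 23.70 ✓; ∠PZJ = 127.5° ✓; |ZJ| = 13.40 ✓; ∠(ZJ, JD) = 90.00° ✓; |JD| = 22.20 ✓; ∠JDU = 132.4° ✓; |DU| = 11.20 ✓; ∠DUT = 49.40° ✓; |UT| = 18.30 ✓; ∠UTA = 58.70° ✓; |TA| = 12.60 ✓; ∠TAS = 148.3° ✓; |AS| = 19.00 ✗.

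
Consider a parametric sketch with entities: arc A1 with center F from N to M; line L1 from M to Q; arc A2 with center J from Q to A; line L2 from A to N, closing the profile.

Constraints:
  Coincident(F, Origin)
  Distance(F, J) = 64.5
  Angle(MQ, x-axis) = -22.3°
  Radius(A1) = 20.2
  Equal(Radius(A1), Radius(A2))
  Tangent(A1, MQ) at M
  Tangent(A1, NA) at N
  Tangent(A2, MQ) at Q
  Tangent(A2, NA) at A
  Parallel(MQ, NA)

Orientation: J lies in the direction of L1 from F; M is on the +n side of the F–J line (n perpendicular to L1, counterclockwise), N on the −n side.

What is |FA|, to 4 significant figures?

67.59

The slot axis is L1's direction at -22.3°, so u = (cos -22.3°, sin -22.3°) = (0.9252, -0.3795) and n = (−sin -22.3°, cos -22.3°) = (0.3795, 0.9252). F is at the origin and J lies 64.5 along u from F, so J = 64.5·u = (59.68, -24.47). Tangency of A1 to both parallel lines with radius 20.2 puts M and N at F ± 20.2·n: M = (7.665, 18.69), N = (-7.665, -18.69). Equal radii place Q and A the same way about J: Q = J + 20.2·n = (67.34, -5.786), A = J − 20.2·n = (52.01, -43.16). Then |FA| = |A − F| = 67.59.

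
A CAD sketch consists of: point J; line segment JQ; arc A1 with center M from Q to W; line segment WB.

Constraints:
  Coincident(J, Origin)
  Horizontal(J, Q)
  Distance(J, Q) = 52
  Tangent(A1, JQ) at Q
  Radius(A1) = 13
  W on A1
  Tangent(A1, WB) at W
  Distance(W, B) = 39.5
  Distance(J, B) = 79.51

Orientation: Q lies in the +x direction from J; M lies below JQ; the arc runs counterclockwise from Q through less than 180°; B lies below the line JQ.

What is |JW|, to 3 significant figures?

44.6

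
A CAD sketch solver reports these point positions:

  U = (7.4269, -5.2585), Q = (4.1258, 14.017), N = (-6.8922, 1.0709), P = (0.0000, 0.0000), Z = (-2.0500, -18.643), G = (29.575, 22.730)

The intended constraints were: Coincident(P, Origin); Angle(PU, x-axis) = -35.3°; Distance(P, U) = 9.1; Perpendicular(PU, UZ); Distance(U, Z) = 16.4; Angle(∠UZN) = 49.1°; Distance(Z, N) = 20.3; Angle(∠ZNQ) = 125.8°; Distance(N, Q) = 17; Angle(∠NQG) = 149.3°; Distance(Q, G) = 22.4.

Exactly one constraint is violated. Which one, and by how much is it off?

Distance(Q, G) = 22.4 — off by 4.50.

P = (0.00, 0.00) ✓; PU at -35.30° ✓; |PU| = 9.100 ✓; ∠(PU, UZ) = 90.00° ✓; |UZ| = 16.40 ✓; ∠UZN = 49.10° ✓; |ZN| = 20.30 ✓; ∠ZNQ = 125.8° ✓; |NQ| = 17.00 ✓; ∠NQG = 149.3° ✓; |QG| = 26.90 ✗.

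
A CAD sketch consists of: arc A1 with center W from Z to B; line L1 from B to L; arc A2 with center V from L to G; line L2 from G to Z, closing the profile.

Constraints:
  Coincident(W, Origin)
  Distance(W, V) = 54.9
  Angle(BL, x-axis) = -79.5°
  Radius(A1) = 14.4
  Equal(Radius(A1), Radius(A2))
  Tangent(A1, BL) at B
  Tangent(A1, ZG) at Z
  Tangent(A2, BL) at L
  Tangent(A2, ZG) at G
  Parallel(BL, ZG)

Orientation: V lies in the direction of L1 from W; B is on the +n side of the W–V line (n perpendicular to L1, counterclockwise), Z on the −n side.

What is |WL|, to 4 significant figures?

56.76

Tangency of A1 to both parallel lines with radius 14.4 puts B and Z at W ± 14.4·n: B = (14.16, 2.624), Z = (-14.16, -2.624). Equal radii place L and G the same way about V: L = V + 14.4·n = (24.16, -51.36), G = V − 14.4·n = (-4.154, -56.60). Then |WL| = |L − W| = 56.76.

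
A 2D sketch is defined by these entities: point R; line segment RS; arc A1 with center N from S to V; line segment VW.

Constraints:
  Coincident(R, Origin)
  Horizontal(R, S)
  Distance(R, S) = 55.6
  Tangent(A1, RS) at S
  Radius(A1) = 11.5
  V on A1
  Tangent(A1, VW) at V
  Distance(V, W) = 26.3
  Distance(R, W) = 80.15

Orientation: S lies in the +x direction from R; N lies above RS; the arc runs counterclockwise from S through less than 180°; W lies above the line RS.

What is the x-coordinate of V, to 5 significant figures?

66.869

Checks: |NV| = 11.50 ✓; ∠(NV, VW) = 90.00° ✓; |VW| = 26.30 ✓; |RW| = 80.15 ✓.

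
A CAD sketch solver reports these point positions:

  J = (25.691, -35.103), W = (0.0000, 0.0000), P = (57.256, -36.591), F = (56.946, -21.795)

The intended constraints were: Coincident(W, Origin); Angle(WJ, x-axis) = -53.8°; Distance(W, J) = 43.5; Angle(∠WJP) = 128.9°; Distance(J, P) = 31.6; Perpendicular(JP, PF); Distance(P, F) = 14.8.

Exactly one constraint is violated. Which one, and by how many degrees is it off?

Perpendicular(JP, PF) — off by 3.90°.

W = (0.00, 0.00) ✓; WJ at -53.80° ✓; |WJ| = 43.50 ✓; ∠WJP = 128.9° ✓; |JP| = 31.60 ✓; ∠(JP, PF) = 93.90° ✗; |PF| = 14.80 ✓.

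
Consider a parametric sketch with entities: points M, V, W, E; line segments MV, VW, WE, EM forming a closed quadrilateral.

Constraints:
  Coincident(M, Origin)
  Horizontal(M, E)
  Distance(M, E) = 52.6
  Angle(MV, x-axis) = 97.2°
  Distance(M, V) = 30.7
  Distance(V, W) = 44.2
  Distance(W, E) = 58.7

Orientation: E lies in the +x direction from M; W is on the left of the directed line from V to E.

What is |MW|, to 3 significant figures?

64.2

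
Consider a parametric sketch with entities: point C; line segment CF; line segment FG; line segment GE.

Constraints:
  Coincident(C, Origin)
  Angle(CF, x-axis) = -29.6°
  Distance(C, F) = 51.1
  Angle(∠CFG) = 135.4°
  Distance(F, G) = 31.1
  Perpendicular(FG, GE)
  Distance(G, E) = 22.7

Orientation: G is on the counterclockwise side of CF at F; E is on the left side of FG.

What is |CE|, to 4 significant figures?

68.76

∠CFG = 135.4°, so FG runs at -29.6° + (180° − 135.4°) = 15.00° from the x-axis; with |FG| = 31.1, G = F + 31.1·(cos 15.00°, sin 15.00°) = (74.47, -17.19). The perpendicularity gives GE at right angles to FG; with |GE| = 22.7 on the left of FG, E = G + 22.7·(-0.2588, 0.9659) = (68.60, 4.735). Then |CE| = |E − C| = 68.76.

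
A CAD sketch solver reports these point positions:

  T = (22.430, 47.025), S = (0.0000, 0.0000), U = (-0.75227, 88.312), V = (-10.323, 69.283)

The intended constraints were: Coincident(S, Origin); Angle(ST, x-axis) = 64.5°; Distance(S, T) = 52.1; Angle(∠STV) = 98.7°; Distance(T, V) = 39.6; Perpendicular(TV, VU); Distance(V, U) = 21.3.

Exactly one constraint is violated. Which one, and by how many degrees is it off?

Perpendicular(TV, VU) — off by 7.50°.

S = (0.00, 0.00) ✓; ST at 64.50° ✓; |ST| = 52.10 ✓; ∠STV = 98.70° ✓; |TV| = 39.60 ✓; ∠(TV, VU) = 82.50° ✗; |VU| = 21.30 ✓.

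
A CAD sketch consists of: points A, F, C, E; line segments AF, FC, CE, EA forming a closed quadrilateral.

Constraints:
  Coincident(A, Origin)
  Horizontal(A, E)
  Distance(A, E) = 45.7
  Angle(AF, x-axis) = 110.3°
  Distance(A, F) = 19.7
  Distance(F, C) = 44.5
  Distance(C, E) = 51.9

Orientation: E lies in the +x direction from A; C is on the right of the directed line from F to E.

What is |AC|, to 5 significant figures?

25.427

A is at the origin; A and E share the same y with |AE| = 45.7 and E in +x, so E = (45.7, 0). AF runs at 110.3° with |AF| = 19.7, so F = (-6.8346, 18.476). C is determined by |FC| = 44.5 and |CE| = 51.9 together: it lies at the intersection of circle(F, 44.5) and circle(E, 51.9). With |FE| = 55.689, the foot of the radical line on FE is 21.440 from F and the perpendicular offset is √(44.5² − 21.440²) = 38.995. Taking the right-of-FE solution: C = (0.45300, -25.423).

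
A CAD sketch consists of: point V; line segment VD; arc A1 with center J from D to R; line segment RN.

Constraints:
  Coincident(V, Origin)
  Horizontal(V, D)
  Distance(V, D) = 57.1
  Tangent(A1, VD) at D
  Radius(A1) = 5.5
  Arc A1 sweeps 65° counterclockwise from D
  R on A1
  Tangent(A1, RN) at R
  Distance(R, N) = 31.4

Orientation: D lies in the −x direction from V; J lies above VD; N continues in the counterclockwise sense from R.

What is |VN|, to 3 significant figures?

50.1

V is at the origin; V and D share the same y with |VD| = 57.1 and D on the −x side, so D = (-57.1, 0.00). Tangency of A1 to VD means the radius JD is perpendicular to VD, so J = D + (0, 5.5) = (-57.1, 5.50). On A1, D sits at bearing -90° from J; a 65° counterclockwise sweep puts R at bearing -25°, so R = J + 5.5·(cos -25°, sin -25°) = (-52.1, 3.18). The tangent condition forces JR to be normal to RN, so RN runs along (−sin -25°, cos -25°); with |RN| = 31.4, N = (-38.8, 31.6). Then |VN| = |N − V| = 50.1.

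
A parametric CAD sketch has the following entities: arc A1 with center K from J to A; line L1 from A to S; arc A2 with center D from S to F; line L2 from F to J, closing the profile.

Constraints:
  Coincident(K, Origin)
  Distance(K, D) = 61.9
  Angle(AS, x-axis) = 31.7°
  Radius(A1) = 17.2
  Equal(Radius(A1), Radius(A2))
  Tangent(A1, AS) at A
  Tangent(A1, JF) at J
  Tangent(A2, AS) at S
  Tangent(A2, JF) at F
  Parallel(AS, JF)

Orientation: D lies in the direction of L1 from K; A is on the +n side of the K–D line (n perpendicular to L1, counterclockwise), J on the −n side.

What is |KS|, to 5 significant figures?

64.245

The slot axis is L1's direction at 31.7°, so u = (cos 31.7°, sin 31.7°) = (0.85081, 0.52547) and n = (−sin 31.7°, cos 31.7°) = (-0.52547, 0.85081). K is at the origin and D lies 61.9 along u from K, so D = 61.9·u = (52.665, 32.527). Tangency of A1 to both parallel lines with radius 17.2 puts A and J at K ± 17.2·n: A = (-9.0381, 14.634), J = (9.0381, -14.634). Equal radii place S and F the same way about D: S = D + 17.2·n = (43.627, 47.161), F = D − 17.2·n = (61.703, 17.893). Then |KS| = |S − K| = 64.245.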